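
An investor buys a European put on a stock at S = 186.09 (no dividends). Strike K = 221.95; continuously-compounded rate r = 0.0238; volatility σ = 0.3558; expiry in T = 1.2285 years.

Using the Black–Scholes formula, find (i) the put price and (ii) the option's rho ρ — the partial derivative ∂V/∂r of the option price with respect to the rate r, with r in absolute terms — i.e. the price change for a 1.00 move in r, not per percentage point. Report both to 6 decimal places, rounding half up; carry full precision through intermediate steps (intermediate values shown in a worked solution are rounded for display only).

price = 48.246400
ρ = -189.503748

σ√T = 0.3558·√1.2285 = 0.394361
d₁ = (ln(S/K) + (r+σ²/2)T) / (σ√T) = (ln(186.09/221.95) + (0.0238+0.3558²/2)·1.2285) / 0.394361 = (-0.176222 + 0.106998) / 0.394361 = -0.175533
d₂ = d₁ − σ√T = -0.175533 − 0.394361 = -0.569894
e^{−rT} = e^{−0.0238·1.2285} = 0.971185
N(−d₁) = 0.569670,  N(−d₂) = 0.715625
Put price V = K·e^{−rT}·N(−d₂) − S·N(−d₁) = 154.256205 − 106.009804 = 48.246400
ρ = −K·T·e^{−rT}·N(−d₂) = -189.503748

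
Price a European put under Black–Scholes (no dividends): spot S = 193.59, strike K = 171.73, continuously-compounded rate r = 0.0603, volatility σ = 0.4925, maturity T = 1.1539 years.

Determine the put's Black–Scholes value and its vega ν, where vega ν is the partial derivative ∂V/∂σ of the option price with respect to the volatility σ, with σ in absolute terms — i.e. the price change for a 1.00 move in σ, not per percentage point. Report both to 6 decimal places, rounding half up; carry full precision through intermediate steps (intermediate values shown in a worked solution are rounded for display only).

price = 22.478750
ν = 68.347775

σ√T = 0.4925·√1.1539 = 0.529042
d₁ = (ln(S/K) + (r+σ²/2)T) / (σ√T) = (ln(193.59/171.73) + (0.0603+0.4925²/2)·1.1539) / 0.529042 = (0.119819 + 0.209523) / 0.529042 = 0.622525
d₂ = d₁ − σ√T = 0.622525 − 0.529042 = 0.093483
e^{−rT} = e^{−0.0603·1.1539} = 0.932785
N(−d₁) = 0.266798,  N(−d₂) = 0.462760
Put price V = K·e^{−rT}·N(−d₂) − S·N(−d₁) = 74.128238 − 51.649488 = 22.478750
φ(d₁) = (1/√(2π))·e^{−d₁²/2} = 0.328668
ν = S·φ(d₁)·√T = 68.347775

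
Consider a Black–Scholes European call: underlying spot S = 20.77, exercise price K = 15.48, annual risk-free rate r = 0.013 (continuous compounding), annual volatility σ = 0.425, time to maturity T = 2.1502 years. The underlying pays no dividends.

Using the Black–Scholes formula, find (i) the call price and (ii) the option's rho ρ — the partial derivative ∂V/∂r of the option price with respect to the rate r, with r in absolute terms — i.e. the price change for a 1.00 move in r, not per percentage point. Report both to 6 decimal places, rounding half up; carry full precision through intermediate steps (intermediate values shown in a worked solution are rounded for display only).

σ√T = 0.425·√2.1502 = 0.623201
d₁ = (ln(S/K) + (r+σ²/2)T) / (σ√T) = (ln(20.77/15.48) + (0.013+0.425²/2)·2.1502) / 0.623201 = (0.293961 + 0.222143) / 0.623201 = 0.828149
d₂ = d₁ − σ√T = 0.828149 − 0.623201 = 0.204947
e^{−rT} = e^{−0.013·2.1502} = 0.972434
N(d₁) = 0.796207,  N(d₂) = 0.581193
Call price V = S·N(d₁) − K·e^{−rT}·N(d₂) = 16.537216 − 8.748869 = 7.788346
ρ = K·T·e^{−rT}·N(d₂) = 18.811819

price = 7.788346
ρ = 18.811819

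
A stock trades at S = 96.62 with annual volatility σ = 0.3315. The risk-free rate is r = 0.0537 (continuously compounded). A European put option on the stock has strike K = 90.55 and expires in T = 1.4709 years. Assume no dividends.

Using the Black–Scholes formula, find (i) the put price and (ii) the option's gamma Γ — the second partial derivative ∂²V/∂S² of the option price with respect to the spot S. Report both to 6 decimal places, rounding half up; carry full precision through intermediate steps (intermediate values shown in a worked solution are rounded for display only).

σ√T = 0.3315·√1.4709 = 0.402045
d₁ = (ln(S/K) + (r+σ²/2)T) / (σ√T) = (ln(96.62/90.55) + (0.0537+0.3315²/2)·1.4709) / 0.402045 = (0.064884 + 0.159808) / 0.402045 = 0.558870
d₂ = d₁ − σ√T = 0.558870 − 0.402045 = 0.156825
e^{−rT} = e^{−0.0537·1.4709} = 0.924052
N(−d₁) = 0.288125,  N(−d₂) = 0.437692
Put price V = K·e^{−rT}·N(−d₂) − S·N(−d₁) = 36.622907 − 27.838656 = 8.784251
φ(d₁) = (1/√(2π))·e^{−d₁²/2} = 0.341261
Γ = φ(d₁) / (S·σ·√T) = 0.008785

price = 8.784251
Γ = 0.008785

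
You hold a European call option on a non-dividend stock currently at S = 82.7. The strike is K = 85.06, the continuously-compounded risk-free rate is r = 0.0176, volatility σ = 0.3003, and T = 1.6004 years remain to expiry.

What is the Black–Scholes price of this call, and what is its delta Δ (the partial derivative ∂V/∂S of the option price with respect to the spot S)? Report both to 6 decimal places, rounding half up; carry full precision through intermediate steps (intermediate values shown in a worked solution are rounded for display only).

σ√T = 0.3003·√1.6004 = 0.379900
d₁ = (ln(S/K) + (r+σ²/2)T) / (σ√T) = (ln(82.7/85.06) + (0.0176+0.3003²/2)·1.6004) / 0.379900 = (-0.028137 + 0.100329) / 0.379900 = 0.190028
d₂ = d₁ − σ√T = 0.190028 − 0.379900 = -0.189872
e^{−rT} = e^{−0.0176·1.6004} = 0.972226
N(d₁) = 0.575357,  N(d₂) = 0.424705
Call price V = S·N(d₁) − K·e^{−rT}·N(d₂) = 47.581989 − 35.122041 = 12.459948
Δ = N(d₁) = 0.575357

price = 12.459948
Δ = 0.575357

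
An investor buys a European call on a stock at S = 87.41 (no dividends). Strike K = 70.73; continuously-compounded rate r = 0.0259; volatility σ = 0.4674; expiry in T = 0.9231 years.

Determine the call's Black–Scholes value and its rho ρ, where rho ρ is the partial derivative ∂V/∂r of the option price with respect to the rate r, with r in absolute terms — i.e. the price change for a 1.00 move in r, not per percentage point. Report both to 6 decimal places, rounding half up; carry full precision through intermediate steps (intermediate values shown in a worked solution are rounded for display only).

price = 24.903631
ρ = 39.396050

σ√T = 0.4674·√0.9231 = 0.449069
d₁ = (ln(S/K) + (r+σ²/2)T) / (σ√T) = (ln(87.41/70.73) + (0.0259+0.4674²/2)·0.9231) / 0.449069 = (0.211740 + 0.124740) / 0.449069 = 0.749283
d₂ = d₁ − σ√T = 0.749283 − 0.449069 = 0.300214
e^{−rT} = e^{−0.0259·0.9231} = 0.976375
N(d₁) = 0.773157,  N(d₂) = 0.617993
Call price V = S·N(d₁) − K·e^{−rT}·N(d₂) = 67.581618 − 42.677987 = 24.903631
ρ = K·T·e^{−rT}·N(d₂) = 39.396050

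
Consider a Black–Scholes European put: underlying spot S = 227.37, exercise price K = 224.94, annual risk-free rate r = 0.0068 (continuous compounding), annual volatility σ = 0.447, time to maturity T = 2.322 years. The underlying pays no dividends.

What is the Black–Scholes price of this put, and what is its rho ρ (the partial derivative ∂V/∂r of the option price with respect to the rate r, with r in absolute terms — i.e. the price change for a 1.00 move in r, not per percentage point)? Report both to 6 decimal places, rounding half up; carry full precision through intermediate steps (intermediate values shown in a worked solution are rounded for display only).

price = 56.884107
ρ = -318.002561

σ√T = 0.447·√2.322 = 0.681144
d₁ = (ln(S/K) + (r+σ²/2)T) / (σ√T) = (ln(227.37/224.94) + (0.0068+0.447²/2)·2.322) / 0.681144 = (0.010745 + 0.247768) / 0.681144 = 0.379528
d₂ = d₁ − σ√T = 0.379528 − 0.681144 = -0.301616
e^{−rT} = e^{−0.0068·2.322} = 0.984334
N(−d₁) = 0.352148,  N(−d₂) = 0.618528
Put price V = K·e^{−rT}·N(−d₂) − S·N(−d₁) = 136.952007 − 80.067900 = 56.884107
ρ = −K·T·e^{−rT}·N(−d₂) = -318.002561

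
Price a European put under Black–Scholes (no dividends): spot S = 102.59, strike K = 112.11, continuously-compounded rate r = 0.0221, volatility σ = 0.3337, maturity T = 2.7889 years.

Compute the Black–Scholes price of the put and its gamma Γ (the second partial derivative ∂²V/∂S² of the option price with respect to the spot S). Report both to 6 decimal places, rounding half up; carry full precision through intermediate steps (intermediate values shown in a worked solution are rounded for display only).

σ√T = 0.3337·√2.7889 = 0.557279
d₁ = (ln(S/K) + (r+σ²/2)T) / (σ√T) = (ln(102.59/112.11) + (0.0221+0.3337²/2)·2.7889) / 0.557279 = (-0.088740 + 0.216915) / 0.557279 = 0.230001
d₂ = d₁ − σ√T = 0.230001 − 0.557279 = -0.327278
e^{−rT} = e^{−0.0221·2.7889} = 0.940226
N(−d₁) = 0.409046,  N(−d₂) = 0.628271
Put price V = K·e^{−rT}·N(−d₂) − S·N(−d₁) = 66.225305 − 41.963989 = 24.261316
φ(d₁) = (1/√(2π))·e^{−d₁²/2} = 0.388529
Γ = φ(d₁) / (S·σ·√T) = 0.006796

price = 24.261316
Γ = 0.006796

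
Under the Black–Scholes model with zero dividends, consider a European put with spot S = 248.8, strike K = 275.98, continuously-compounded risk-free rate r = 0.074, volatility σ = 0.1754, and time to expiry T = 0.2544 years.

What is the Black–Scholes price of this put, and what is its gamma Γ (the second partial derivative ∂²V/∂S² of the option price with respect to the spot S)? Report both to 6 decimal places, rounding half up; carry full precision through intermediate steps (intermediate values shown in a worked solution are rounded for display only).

σ√T = 0.1754·√0.2544 = 0.088468
d₁ = (ln(S/K) + (r+σ²/2)T) / (σ√T) = (ln(248.8/275.98) + (0.074+0.1754²/2)·0.2544) / 0.088468 = (-0.103679 + 0.022739) / 0.088468 = -0.914904
d₂ = d₁ − σ√T = -0.914904 − 0.088468 = -1.003373
e^{−rT} = e^{−0.074·0.2544} = 0.981350
N(−d₁) = 0.819879,  N(−d₂) = 0.842159
Put price V = K·e^{−rT}·N(−d₂) − S·N(−d₁) = 228.084663 − 203.985908 = 24.098755
φ(d₁) = (1/√(2π))·e^{−d₁²/2} = 0.262511
Γ = φ(d₁) / (S·σ·√T) = 0.011926

price = 24.098755
Γ = 0.011926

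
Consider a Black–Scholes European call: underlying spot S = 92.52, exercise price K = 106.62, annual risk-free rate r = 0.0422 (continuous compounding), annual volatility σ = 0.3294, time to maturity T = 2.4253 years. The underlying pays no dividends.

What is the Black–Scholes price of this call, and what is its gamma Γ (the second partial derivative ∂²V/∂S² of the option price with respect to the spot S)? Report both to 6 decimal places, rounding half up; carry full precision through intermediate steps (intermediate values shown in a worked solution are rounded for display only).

price = 17.297721
Γ = 0.008271

σ√T = 0.3294·√2.4253 = 0.512987
d₁ = (ln(S/K) + (r+σ²/2)T) / (σ√T) = (ln(92.52/106.62) + (0.0422+0.3294²/2)·2.4253) / 0.512987 = (-0.141846 + 0.233925) / 0.512987 = 0.179496
d₂ = d₁ − σ√T = 0.179496 − 0.512987 = -0.333491
e^{−rT} = e^{−0.0422·2.4253} = 0.902716
N(d₁) = 0.571226,  N(d₂) = 0.369382
Call price V = S·N(d₁) − K·e^{−rT}·N(d₂) = 52.849824 − 35.552103 = 17.297721
φ(d₁) = (1/√(2π))·e^{−d₁²/2} = 0.392567
Γ = φ(d₁) / (S·σ·√T) = 0.008271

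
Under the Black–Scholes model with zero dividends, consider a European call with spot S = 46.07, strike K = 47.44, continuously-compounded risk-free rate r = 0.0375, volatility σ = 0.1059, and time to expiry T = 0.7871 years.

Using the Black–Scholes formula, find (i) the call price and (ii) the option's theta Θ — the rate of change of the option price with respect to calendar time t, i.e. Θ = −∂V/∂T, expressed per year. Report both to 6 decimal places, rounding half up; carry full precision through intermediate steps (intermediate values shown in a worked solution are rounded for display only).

σ√T = 0.1059·√0.7871 = 0.093953
d₁ = (ln(S/K) + (r+σ²/2)T) / (σ√T) = (ln(46.07/47.44) + (0.0375+0.1059²/2)·0.7871) / 0.093953 = (-0.029304 + 0.033930) / 0.093953 = 0.049238
d₂ = d₁ − σ√T = 0.049238 − 0.093953 = -0.044715
e^{−rT} = e^{−0.0375·0.7871} = 0.970915
N(d₁) = 0.519635,  N(d₂) = 0.482167
Call price V = S·N(d₁) − K·e^{−rT}·N(d₂) = 23.939593 − 22.208725 = 1.730869
φ(d₁) = (1/√(2π))·e^{−d₁²/2} = 0.398459
Θ = −S·φ(d₁)·σ/(2√T) − r·K·e^{−rT}·N(d₂) = −1.095602 − 0.832827 = -1.928429

price = 1.730869
Θ = -1.928429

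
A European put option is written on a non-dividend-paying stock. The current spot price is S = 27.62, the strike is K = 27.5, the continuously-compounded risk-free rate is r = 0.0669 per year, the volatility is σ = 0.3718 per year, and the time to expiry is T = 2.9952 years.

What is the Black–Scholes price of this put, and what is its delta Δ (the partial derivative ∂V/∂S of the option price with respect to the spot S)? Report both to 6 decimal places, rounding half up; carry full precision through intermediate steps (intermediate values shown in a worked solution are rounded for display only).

σ√T = 0.3718·√2.9952 = 0.643461
d₁ = (ln(S/K) + (r+σ²/2)T) / (σ√T) = (ln(27.62/27.5) + (0.0669+0.3718²/2)·2.9952) / 0.643461 = (0.004354 + 0.407400) / 0.643461 = 0.639905
d₂ = d₁ − σ√T = 0.639905 − 0.643461 = -0.003556
e^{−rT} = e^{−0.0669·2.9952} = 0.818421
N(−d₁) = 0.261117,  N(−d₂) = 0.501419
Put price V = K·e^{−rT}·N(−d₂) − S·N(−d₁) = 11.285211 − 7.212055 = 4.073156
Δ = −N(−d₁) = -0.261117

price = 4.073156
Δ = -0.261117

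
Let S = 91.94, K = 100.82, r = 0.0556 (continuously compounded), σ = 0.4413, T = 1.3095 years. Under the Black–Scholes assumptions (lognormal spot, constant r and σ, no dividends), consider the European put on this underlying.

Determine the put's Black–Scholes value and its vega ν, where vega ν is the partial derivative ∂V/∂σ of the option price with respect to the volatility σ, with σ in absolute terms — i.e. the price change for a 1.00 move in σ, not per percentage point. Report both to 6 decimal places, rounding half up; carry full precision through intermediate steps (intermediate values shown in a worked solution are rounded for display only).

price = 19.420585
ν = 41.021724

σ√T = 0.4413·√1.3095 = 0.504995
d₁ = (ln(S/K) + (r+σ²/2)T) / (σ√T) = (ln(91.94/100.82) + (0.0556+0.4413²/2)·1.3095) / 0.504995 = (-0.092201 + 0.200318) / 0.504995 = 0.214096
d₂ = d₁ − σ√T = 0.214096 − 0.504995 = -0.290898
e^{−rT} = e^{−0.0556·1.3095} = 0.929779
N(−d₁) = 0.415236,  N(−d₂) = 0.614435
Put price V = K·e^{−rT}·N(−d₂) − S·N(−d₁) = 57.597387 − 38.176802 = 19.420585
φ(d₁) = (1/√(2π))·e^{−d₁²/2} = 0.389903
ν = S·φ(d₁)·√T = 41.021724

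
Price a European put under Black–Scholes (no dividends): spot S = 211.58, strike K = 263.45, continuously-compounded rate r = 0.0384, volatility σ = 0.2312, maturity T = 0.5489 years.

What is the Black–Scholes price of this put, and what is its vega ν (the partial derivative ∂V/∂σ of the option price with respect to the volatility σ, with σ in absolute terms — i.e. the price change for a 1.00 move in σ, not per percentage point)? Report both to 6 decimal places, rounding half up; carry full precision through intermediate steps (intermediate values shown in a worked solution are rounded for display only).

price = 48.819590
ν = 35.228346

σ√T = 0.2312·√0.5489 = 0.171291
d₁ = (ln(S/K) + (r+σ²/2)T) / (σ√T) = (ln(211.58/263.45) + (0.0384+0.2312²/2)·0.5489) / 0.171291 = (-0.219260 + 0.035748) / 0.171291 = -1.071349
d₂ = d₁ − σ√T = -1.071349 − 0.171291 = -1.242640
e^{−rT} = e^{−0.0384·0.5489} = 0.979143
N(−d₁) = 0.857994,  N(−d₂) = 0.893000
Put price V = K·e^{−rT}·N(−d₂) − S·N(−d₁) = 230.353893 − 181.534304 = 48.819590
φ(d₁) = (1/√(2π))·e^{−d₁²/2} = 0.224735
ν = S·φ(d₁)·√T = 35.228346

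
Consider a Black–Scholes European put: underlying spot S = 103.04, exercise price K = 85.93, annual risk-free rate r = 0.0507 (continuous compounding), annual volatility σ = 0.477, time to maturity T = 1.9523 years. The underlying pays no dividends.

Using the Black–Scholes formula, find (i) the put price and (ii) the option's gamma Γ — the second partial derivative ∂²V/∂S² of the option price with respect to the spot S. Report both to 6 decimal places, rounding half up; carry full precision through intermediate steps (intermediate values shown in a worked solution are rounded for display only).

σ√T = 0.477·√1.9523 = 0.666487
d₁ = (ln(S/K) + (r+σ²/2)T) / (σ√T) = (ln(103.04/85.93) + (0.0507+0.477²/2)·1.9523) / 0.666487 = (0.181584 + 0.321084) / 0.666487 = 0.754206
d₂ = d₁ − σ√T = 0.754206 − 0.666487 = 0.087719
e^{−rT} = e^{−0.0507·1.9523} = 0.905759
N(−d₁) = 0.225363,  N(−d₂) = 0.465050
Put price V = K·e^{−rT}·N(−d₂) − S·N(−d₁) = 36.195733 − 23.221387 = 12.974346
φ(d₁) = (1/√(2π))·e^{−d₁²/2} = 0.300186
Γ = φ(d₁) / (S·σ·√T) = 0.004371

price = 12.974346
Γ = 0.004371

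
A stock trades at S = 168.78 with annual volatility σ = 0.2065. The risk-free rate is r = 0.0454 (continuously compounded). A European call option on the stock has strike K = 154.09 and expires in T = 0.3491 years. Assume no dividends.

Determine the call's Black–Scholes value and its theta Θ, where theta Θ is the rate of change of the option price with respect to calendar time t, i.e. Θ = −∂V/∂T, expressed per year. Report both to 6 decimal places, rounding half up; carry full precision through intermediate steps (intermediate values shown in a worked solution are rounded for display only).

σ√T = 0.2065·√0.3491 = 0.122010
d₁ = (ln(S/K) + (r+σ²/2)T) / (σ√T) = (ln(168.78/154.09) + (0.0454+0.2065²/2)·0.3491) / 0.122010 = (0.091059 + 0.023292) / 0.122010 = 0.937232
d₂ = d₁ − σ√T = 0.937232 − 0.122010 = 0.815222
e^{−rT} = e^{−0.0454·0.3491} = 0.984276
N(d₁) = 0.825680,  N(d₂) = 0.792527
Call price V = S·N(d₁) − K·e^{−rT}·N(d₂) = 139.358346 − 120.200311 = 19.158035
φ(d₁) = (1/√(2π))·e^{−d₁²/2} = 0.257138
Θ = −S·φ(d₁)·σ/(2√T) − r·K·e^{−rT}·N(d₂) = −7.584084 − 5.457094 = -13.041178

price = 19.158035
Θ = -13.041178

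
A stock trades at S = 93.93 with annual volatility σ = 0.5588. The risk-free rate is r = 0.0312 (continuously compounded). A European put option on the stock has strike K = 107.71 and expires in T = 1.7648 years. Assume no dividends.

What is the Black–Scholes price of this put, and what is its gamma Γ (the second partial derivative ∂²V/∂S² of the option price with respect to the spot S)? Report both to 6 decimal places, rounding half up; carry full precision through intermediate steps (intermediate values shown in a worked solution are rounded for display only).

σ√T = 0.5588·√1.7648 = 0.742342
d₁ = (ln(S/K) + (r+σ²/2)T) / (σ√T) = (ln(93.93/107.71) + (0.0312+0.5588²/2)·1.7648) / 0.742342 = (-0.136893 + 0.330598) / 0.742342 = 0.260938
d₂ = d₁ − σ√T = 0.260938 − 0.742342 = -0.481404
e^{−rT} = e^{−0.0312·1.7648} = 0.946427
N(−d₁) = 0.397070,  N(−d₂) = 0.684885
Put price V = K·e^{−rT}·N(−d₂) − S·N(−d₁) = 69.816962 − 37.296808 = 32.520154
φ(d₁) = (1/√(2π))·e^{−d₁²/2} = 0.385589
Γ = φ(d₁) / (S·σ·√T) = 0.005530

price = 32.520154
Γ = 0.005530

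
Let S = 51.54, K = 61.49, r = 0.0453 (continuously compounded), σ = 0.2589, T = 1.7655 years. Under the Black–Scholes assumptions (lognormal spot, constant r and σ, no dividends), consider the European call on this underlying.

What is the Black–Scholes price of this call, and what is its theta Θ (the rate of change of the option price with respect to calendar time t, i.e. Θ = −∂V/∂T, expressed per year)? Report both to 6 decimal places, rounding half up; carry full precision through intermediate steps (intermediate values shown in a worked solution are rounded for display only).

σ√T = 0.2589·√1.7655 = 0.344006
d₁ = (ln(S/K) + (r+σ²/2)T) / (σ√T) = (ln(51.54/61.49) + (0.0453+0.2589²/2)·1.7655) / 0.344006 = (-0.176516 + 0.139147) / 0.344006 = -0.108629
d₂ = d₁ − σ√T = -0.108629 − 0.344006 = -0.452635
e^{−rT} = e^{−0.0453·1.7655} = 0.923137
N(d₁) = 0.456748,  N(d₂) = 0.325406
Call price V = S·N(d₁) − K·e^{−rT}·N(d₂) = 23.540802 − 18.471237 = 5.069566
φ(d₁) = (1/√(2π))·e^{−d₁²/2} = 0.396595
Θ = −S·φ(d₁)·σ/(2√T) − r·K·e^{−rT}·N(d₂) = −1.991408 − 0.836747 = -2.828155

price = 5.069566
Θ = -2.828155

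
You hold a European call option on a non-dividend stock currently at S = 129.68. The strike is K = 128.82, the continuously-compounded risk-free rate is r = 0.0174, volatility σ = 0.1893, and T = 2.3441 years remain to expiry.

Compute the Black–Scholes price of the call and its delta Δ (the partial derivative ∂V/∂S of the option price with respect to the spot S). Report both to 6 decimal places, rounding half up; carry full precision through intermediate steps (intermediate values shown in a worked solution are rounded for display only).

σ√T = 0.1893·√2.3441 = 0.289827
d₁ = (ln(S/K) + (r+σ²/2)T) / (σ√T) = (ln(129.68/128.82) + (0.0174+0.1893²/2)·2.3441) / 0.289827 = (0.006654 + 0.082787) / 0.289827 = 0.308601
d₂ = d₁ − σ√T = 0.308601 − 0.289827 = 0.018774
e^{−rT} = e^{−0.0174·2.3441} = 0.960033
N(d₁) = 0.621188,  N(d₂) = 0.507489
Call price V = S·N(d₁) − K·e^{−rT}·N(d₂) = 80.555605 − 62.761975 = 17.793630
Δ = N(d₁) = 0.621188

price = 17.793630
Δ = 0.621188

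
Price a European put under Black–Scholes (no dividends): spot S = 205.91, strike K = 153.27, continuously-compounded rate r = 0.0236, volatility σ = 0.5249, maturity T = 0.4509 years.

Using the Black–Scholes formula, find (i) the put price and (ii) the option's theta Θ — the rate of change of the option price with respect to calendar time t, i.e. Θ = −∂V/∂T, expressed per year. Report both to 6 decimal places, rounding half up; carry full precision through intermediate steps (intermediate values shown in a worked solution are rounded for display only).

σ√T = 0.5249·√0.4509 = 0.352466
d₁ = (ln(S/K) + (r+σ²/2)T) / (σ√T) = (ln(205.91/153.27) + (0.0236+0.5249²/2)·0.4509) / 0.352466 = (0.295238 + 0.072757) / 0.352466 = 1.044060
d₂ = d₁ − σ√T = 1.044060 − 0.352466 = 0.691595
e^{−rT} = e^{−0.0236·0.4509} = 0.989415
N(−d₁) = 0.148229,  N(−d₂) = 0.244596
Put price V = K·e^{−rT}·N(−d₂) − S·N(−d₁) = 37.092397 − 30.521777 = 6.570621
φ(d₁) = (1/√(2π))·e^{−d₁²/2} = 0.231316
Θ = −S·φ(d₁)·σ/(2√T) + r·K·e^{−rT}·N(−d₂) = −18.616155 + 0.875381 = -17.740774

price = 6.570621
Θ = -17.740774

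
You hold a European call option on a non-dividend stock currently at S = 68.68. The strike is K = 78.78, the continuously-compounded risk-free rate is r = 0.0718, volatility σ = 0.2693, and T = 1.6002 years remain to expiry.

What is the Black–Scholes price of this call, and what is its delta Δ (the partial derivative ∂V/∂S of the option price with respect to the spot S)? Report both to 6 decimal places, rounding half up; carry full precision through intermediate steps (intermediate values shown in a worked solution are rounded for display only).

price = 8.639060
Δ = 0.541753

σ√T = 0.2693·√1.6002 = 0.340662
d₁ = (ln(S/K) + (r+σ²/2)T) / (σ√T) = (ln(68.68/78.78) + (0.0718+0.2693²/2)·1.6002) / 0.340662 = (-0.137201 + 0.172920) / 0.340662 = 0.104850
d₂ = d₁ − σ√T = 0.104850 − 0.340662 = -0.235812
e^{−rT} = e^{−0.0718·1.6002} = 0.891460
N(d₁) = 0.541753,  N(d₂) = 0.406789
Call price V = S·N(d₁) − K·e^{−rT}·N(d₂) = 37.207574 − 28.568515 = 8.639060
Δ = N(d₁) = 0.541753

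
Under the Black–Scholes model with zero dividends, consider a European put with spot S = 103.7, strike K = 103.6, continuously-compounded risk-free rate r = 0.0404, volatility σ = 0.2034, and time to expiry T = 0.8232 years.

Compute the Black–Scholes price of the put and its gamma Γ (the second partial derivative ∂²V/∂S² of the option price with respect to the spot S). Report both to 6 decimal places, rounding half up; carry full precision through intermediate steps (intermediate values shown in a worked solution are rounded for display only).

price = 5.879379
Γ = 0.020058

σ√T = 0.2034·√0.8232 = 0.184546
d₁ = (ln(S/K) + (r+σ²/2)T) / (σ√T) = (ln(103.7/103.6) + (0.0404+0.2034²/2)·0.8232) / 0.184546 = (0.000965 + 0.050286) / 0.184546 = 0.277712
d₂ = d₁ − σ√T = 0.277712 − 0.184546 = 0.093167
e^{−rT} = e^{−0.0404·0.8232} = 0.967290
N(−d₁) = 0.390617,  N(−d₂) = 0.462886
Put price V = K·e^{−rT}·N(−d₂) − S·N(−d₁) = 46.386316 − 40.506937 = 5.879379
φ(d₁) = (1/√(2π))·e^{−d₁²/2} = 0.383851
Γ = φ(d₁) / (S·σ·√T) = 0.020058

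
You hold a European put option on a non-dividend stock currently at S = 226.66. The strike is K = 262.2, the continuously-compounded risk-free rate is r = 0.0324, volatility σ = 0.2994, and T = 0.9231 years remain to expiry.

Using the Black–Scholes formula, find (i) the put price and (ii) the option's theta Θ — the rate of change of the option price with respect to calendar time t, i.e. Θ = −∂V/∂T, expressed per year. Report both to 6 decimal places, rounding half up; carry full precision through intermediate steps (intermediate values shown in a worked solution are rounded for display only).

price = 43.598916
Θ = -7.792300

σ√T = 0.2994·√0.9231 = 0.287658
d₁ = (ln(S/K) + (r+σ²/2)T) / (σ√T) = (ln(226.66/262.2) + (0.0324+0.2994²/2)·0.9231) / 0.287658 = (-0.145656 + 0.071282) / 0.287658 = -0.258552
d₂ = d₁ − σ√T = -0.258552 − 0.287658 = -0.546210
e^{−rT} = e^{−0.0324·0.9231} = 0.970534
N(−d₁) = 0.602010,  N(−d₂) = 0.707539
Put price V = K·e^{−rT}·N(−d₂) − S·N(−d₁) = 180.050405 − 136.451489 = 43.598916
φ(d₁) = (1/√(2π))·e^{−d₁²/2} = 0.385828
Θ = −S·φ(d₁)·σ/(2√T) + r·K·e^{−rT}·N(−d₂) = −13.625933 + 5.833633 = -7.792300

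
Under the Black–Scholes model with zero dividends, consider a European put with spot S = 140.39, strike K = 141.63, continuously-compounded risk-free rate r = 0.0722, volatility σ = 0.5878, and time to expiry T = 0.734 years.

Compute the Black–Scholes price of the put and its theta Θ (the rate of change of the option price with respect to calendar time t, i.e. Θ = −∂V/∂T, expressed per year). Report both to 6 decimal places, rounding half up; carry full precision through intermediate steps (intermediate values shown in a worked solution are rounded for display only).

price = 24.374018
Θ = -12.656050

σ√T = 0.5878·√0.734 = 0.503591
d₁ = (ln(S/K) + (r+σ²/2)T) / (σ√T) = (ln(140.39/141.63) + (0.0722+0.5878²/2)·0.734) / 0.503591 = (-0.008794 + 0.179797) / 0.503591 = 0.339567
d₂ = d₁ − σ√T = 0.339567 − 0.503591 = -0.164024
e^{−rT} = e^{−0.0722·0.734} = 0.948385
N(−d₁) = 0.367091,  N(−d₂) = 0.565144
Put price V = K·e^{−rT}·N(−d₂) − S·N(−d₁) = 75.909964 − 51.535946 = 24.374018
φ(d₁) = (1/√(2π))·e^{−d₁²/2} = 0.376593
Θ = −S·φ(d₁)·σ/(2√T) + r·K·e^{−rT}·N(−d₂) = −18.136750 + 5.480699 = -12.656050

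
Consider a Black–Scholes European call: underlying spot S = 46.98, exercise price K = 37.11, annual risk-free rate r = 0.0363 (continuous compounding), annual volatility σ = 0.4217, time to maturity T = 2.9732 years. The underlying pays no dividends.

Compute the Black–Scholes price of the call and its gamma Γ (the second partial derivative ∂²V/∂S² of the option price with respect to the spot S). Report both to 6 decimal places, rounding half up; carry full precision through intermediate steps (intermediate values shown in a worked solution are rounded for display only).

price = 19.409236
Γ = 0.008232

σ√T = 0.4217·√2.9732 = 0.727136
d₁ = (ln(S/K) + (r+σ²/2)T) / (σ√T) = (ln(46.98/37.11) + (0.0363+0.4217²/2)·2.9732) / 0.727136 = (0.235836 + 0.372291) / 0.727136 = 0.836331
d₂ = d₁ − σ√T = 0.836331 − 0.727136 = 0.109195
e^{−rT} = e^{−0.0363·2.9732} = 0.897693
N(d₁) = 0.798516,  N(d₂) = 0.543476
Call price V = S·N(d₁) − K·e^{−rT}·N(d₂) = 37.514259 − 18.105023 = 19.409236
φ(d₁) = (1/√(2π))·e^{−d₁²/2} = 0.281207
Γ = φ(d₁) / (S·σ·√T) = 0.008232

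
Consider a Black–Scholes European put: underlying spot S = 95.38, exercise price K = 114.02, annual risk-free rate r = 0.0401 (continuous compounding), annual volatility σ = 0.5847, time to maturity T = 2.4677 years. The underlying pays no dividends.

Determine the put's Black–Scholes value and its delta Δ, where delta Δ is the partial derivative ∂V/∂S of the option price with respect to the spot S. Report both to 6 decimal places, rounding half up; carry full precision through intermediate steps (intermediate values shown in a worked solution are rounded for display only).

price = 39.228365
Δ = -0.354708

σ√T = 0.5847·√2.4677 = 0.918500
d₁ = (ln(S/K) + (r+σ²/2)T) / (σ√T) = (ln(95.38/114.02) + (0.0401+0.5847²/2)·2.4677) / 0.918500 = (-0.178505 + 0.520776) / 0.918500 = 0.372641
d₂ = d₁ − σ√T = 0.372641 − 0.918500 = -0.545859
e^{−rT} = e^{−0.0401·2.4677} = 0.905784
N(−d₁) = 0.354708,  N(−d₂) = 0.707419
Put price V = K·e^{−rT}·N(−d₂) − S·N(−d₁) = 73.060386 − 33.832021 = 39.228365
Δ = −N(−d₁) = -0.354708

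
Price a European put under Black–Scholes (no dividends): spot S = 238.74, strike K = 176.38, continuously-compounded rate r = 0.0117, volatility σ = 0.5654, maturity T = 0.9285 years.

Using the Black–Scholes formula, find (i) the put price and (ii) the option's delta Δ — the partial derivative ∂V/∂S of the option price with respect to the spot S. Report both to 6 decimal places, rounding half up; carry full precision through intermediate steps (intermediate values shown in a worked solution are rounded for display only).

σ√T = 0.5654·√0.9285 = 0.544812
d₁ = (ln(S/K) + (r+σ²/2)T) / (σ√T) = (ln(238.74/176.38) + (0.0117+0.5654²/2)·0.9285) / 0.544812 = (0.302734 + 0.159274) / 0.544812 = 0.848013
d₂ = d₁ − σ√T = 0.848013 − 0.544812 = 0.303201
e^{−rT} = e^{−0.0117·0.9285} = 0.989195
N(−d₁) = 0.198215,  N(−d₂) = 0.380868
Put price V = K·e^{−rT}·N(−d₂) − S·N(−d₁) = 66.451718 − 47.321918 = 19.129799
Δ = −N(−d₁) = -0.198215

price = 19.129799
Δ = -0.198215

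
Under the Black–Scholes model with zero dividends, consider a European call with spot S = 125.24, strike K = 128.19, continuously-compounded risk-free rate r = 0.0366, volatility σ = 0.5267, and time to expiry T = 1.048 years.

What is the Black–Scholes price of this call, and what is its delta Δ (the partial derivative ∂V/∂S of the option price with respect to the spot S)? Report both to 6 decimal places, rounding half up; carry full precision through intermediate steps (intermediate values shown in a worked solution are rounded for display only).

price = 27.365032
Δ = 0.616979

σ√T = 0.5267·√1.048 = 0.539193
d₁ = (ln(S/K) + (r+σ²/2)T) / (σ√T) = (ln(125.24/128.19) + (0.0366+0.5267²/2)·1.048) / 0.539193 = (-0.023282 + 0.183721) / 0.539193 = 0.297555
d₂ = d₁ − σ√T = 0.297555 − 0.539193 = -0.241638
e^{−rT} = e^{−0.0366·1.048} = 0.962370
N(d₁) = 0.616979,  N(d₂) = 0.404531
Call price V = S·N(d₁) − K·e^{−rT}·N(d₂) = 77.270402 − 49.905370 = 27.365032
Δ = N(d₁) = 0.616979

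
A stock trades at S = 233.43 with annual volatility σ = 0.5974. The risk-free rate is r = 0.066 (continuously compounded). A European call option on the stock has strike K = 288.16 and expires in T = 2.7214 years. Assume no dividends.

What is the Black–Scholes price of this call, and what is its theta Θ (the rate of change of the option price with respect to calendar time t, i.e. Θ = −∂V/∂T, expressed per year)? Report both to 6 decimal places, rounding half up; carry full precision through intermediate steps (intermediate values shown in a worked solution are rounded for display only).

σ√T = 0.5974·√2.7214 = 0.985511
d₁ = (ln(S/K) + (r+σ²/2)T) / (σ√T) = (ln(233.43/288.16) + (0.066+0.5974²/2)·2.7214) / 0.985511 = (-0.210634 + 0.665228) / 0.985511 = 0.461278
d₂ = d₁ − σ√T = 0.461278 − 0.985511 = -0.524233
e^{−rT} = e^{−0.066·2.7214} = 0.835594
N(d₁) = 0.677700,  N(d₂) = 0.300058
Call price V = S·N(d₁) − K·e^{−rT}·N(d₂) = 158.195617 − 72.249479 = 85.946139
φ(d₁) = (1/√(2π))·e^{−d₁²/2} = 0.358679
Θ = −S·φ(d₁)·σ/(2√T) − r·K·e^{−rT}·N(d₂) = −15.160088 − 4.768466 = -19.928554

price = 85.946139
Θ = -19.928554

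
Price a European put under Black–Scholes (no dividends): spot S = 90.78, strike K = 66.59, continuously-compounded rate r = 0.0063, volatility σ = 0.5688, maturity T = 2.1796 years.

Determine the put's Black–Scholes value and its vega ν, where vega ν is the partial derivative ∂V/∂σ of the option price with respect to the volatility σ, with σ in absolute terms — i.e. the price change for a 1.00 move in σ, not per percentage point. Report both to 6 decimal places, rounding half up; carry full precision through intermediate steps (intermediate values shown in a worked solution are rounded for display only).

price = 14.650208
ν = 38.662108

σ√T = 0.5688·√2.1796 = 0.839746
d₁ = (ln(S/K) + (r+σ²/2)T) / (σ√T) = (ln(90.78/66.59) + (0.0063+0.5688²/2)·2.1796) / 0.839746 = (0.309885 + 0.366318) / 0.839746 = 0.805247
d₂ = d₁ − σ√T = 0.805247 − 0.839746 = -0.034499
e^{−rT} = e^{−0.0063·2.1796} = 0.986362
N(−d₁) = 0.210339,  N(−d₂) = 0.513761
Put price V = K·e^{−rT}·N(−d₂) − S·N(−d₁) = 33.744751 − 19.094543 = 14.650208
φ(d₁) = (1/√(2π))·e^{−d₁²/2} = 0.288474
ν = S·φ(d₁)·√T = 38.662108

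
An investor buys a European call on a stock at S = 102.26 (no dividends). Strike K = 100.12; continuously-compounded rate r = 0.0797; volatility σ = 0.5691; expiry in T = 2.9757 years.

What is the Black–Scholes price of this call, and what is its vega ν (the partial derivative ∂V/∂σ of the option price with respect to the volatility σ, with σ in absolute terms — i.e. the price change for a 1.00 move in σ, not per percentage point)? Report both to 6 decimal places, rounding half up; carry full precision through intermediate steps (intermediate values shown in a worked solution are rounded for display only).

σ√T = 0.5691·√2.9757 = 0.981710
d₁ = (ln(S/K) + (r+σ²/2)T) / (σ√T) = (ln(102.26/100.12) + (0.0797+0.5691²/2)·2.9757) / 0.981710 = (0.021149 + 0.719040) / 0.981710 = 0.753980
d₂ = d₁ − σ√T = 0.753980 − 0.981710 = -0.227730
e^{−rT} = e^{−0.0797·2.9757} = 0.788862
N(d₁) = 0.774569,  N(d₂) = 0.409928
Call price V = S·N(d₁) − K·e^{−rT}·N(d₂) = 79.207463 − 32.376494 = 46.830969
φ(d₁) = (1/√(2π))·e^{−d₁²/2} = 0.300238
ν = S·φ(d₁)·√T = 52.962114

price = 46.830969
ν = 52.962114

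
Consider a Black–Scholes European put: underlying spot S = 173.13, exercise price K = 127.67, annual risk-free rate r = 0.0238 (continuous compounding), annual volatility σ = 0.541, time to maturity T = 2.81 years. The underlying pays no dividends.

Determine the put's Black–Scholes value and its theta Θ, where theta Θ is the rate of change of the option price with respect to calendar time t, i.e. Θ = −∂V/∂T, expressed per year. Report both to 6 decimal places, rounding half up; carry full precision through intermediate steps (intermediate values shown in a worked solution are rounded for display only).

price = 28.196097
Θ = -6.209160

σ√T = 0.541·√2.81 = 0.906881
d₁ = (ln(S/K) + (r+σ²/2)T) / (σ√T) = (ln(173.13/127.67) + (0.0238+0.541²/2)·2.81) / 0.906881 = (0.304594 + 0.478095) / 0.906881 = 0.863055
d₂ = d₁ − σ√T = 0.863055 − 0.906881 = -0.043826
e^{−rT} = e^{−0.0238·2.81} = 0.935309
N(−d₁) = 0.194054,  N(−d₂) = 0.517478
Put price V = K·e^{−rT}·N(−d₂) − S·N(−d₁) = 61.792581 − 33.596484 = 28.196097
φ(d₁) = (1/√(2π))·e^{−d₁²/2} = 0.274894
Θ = −S·φ(d₁)·σ/(2√T) + r·K·e^{−rT}·N(−d₂) = −7.679823 + 1.470663 = -6.209160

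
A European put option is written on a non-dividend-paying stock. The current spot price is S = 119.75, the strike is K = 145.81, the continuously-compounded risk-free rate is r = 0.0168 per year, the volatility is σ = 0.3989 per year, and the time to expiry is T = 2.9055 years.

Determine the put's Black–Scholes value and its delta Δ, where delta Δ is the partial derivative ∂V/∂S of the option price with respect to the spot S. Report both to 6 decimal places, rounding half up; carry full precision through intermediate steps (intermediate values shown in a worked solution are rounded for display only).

σ√T = 0.3989·√2.9055 = 0.679946
d₁ = (ln(S/K) + (r+σ²/2)T) / (σ√T) = (ln(119.75/145.81) + (0.0168+0.3989²/2)·2.9055) / 0.679946 = (-0.196898 + 0.279976) / 0.679946 = 0.122183
d₂ = d₁ − σ√T = 0.122183 − 0.679946 = -0.557763
e^{−rT} = e^{−0.0168·2.9055} = 0.952360
N(−d₁) = 0.451377,  N(−d₂) = 0.711497
Put price V = K·e^{−rT}·N(−d₂) − S·N(−d₁) = 98.801027 − 54.052421 = 44.748607
Δ = −N(−d₁) = -0.451377

price = 44.748607
Δ = -0.451377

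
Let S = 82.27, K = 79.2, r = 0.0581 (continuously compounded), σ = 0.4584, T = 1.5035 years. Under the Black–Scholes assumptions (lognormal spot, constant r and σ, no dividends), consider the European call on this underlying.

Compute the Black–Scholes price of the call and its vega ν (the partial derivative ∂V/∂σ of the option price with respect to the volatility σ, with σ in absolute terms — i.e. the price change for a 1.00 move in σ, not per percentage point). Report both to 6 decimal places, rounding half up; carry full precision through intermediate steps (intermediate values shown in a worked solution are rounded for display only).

price = 22.395365
ν = 35.442164

σ√T = 0.4584·√1.5035 = 0.562078
d₁ = (ln(S/K) + (r+σ²/2)T) / (σ√T) = (ln(82.27/79.2) + (0.0581+0.4584²/2)·1.5035) / 0.562078 = (0.038030 + 0.245319) / 0.562078 = 0.504110
d₂ = d₁ − σ√T = 0.504110 − 0.562078 = -0.057967
e^{−rT} = e^{−0.0581·1.5035} = 0.916353
N(d₁) = 0.692908,  N(d₂) = 0.476887
Call price V = S·N(d₁) − K·e^{−rT}·N(d₂) = 57.005551 − 34.610185 = 22.395365
φ(d₁) = (1/√(2π))·e^{−d₁²/2} = 0.351340
ν = S·φ(d₁)·√T = 35.442164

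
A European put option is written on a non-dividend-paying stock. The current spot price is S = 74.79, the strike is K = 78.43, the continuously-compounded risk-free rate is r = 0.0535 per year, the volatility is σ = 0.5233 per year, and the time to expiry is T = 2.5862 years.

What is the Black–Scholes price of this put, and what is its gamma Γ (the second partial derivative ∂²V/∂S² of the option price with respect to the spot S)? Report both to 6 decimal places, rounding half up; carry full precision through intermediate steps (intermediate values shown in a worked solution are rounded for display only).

price = 20.209431
Γ = 0.005512

σ√T = 0.5233·√2.5862 = 0.841554
d₁ = (ln(S/K) + (r+σ²/2)T) / (σ√T) = (ln(74.79/78.43) + (0.0535+0.5233²/2)·2.5862) / 0.841554 = (-0.047522 + 0.492468) / 0.841554 = 0.528719
d₂ = d₁ − σ√T = 0.528719 − 0.841554 = -0.312834
e^{−rT} = e^{−0.0535·2.5862} = 0.870784
N(−d₁) = 0.298500,  N(−d₂) = 0.622797
Put price V = K·e^{−rT}·N(−d₂) − S·N(−d₁) = 42.534254 − 22.324822 = 20.209431
φ(d₁) = (1/√(2π))·e^{−d₁²/2} = 0.346903
Γ = φ(d₁) / (S·σ·√T) = 0.005512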